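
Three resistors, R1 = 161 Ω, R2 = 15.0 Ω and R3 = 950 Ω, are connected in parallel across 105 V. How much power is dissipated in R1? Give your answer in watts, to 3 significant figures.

68.5 W

The supply voltage appears across each parallel branch — just use P = V²/R1.
P_R1 = V² / R1 = (105)² / 161 Ω = 68.48 W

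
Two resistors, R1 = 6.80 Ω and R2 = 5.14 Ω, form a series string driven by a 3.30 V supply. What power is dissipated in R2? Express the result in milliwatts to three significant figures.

Every series element carries the same I. Get I from the total resistance, then P = I² × R2.
R_total = 6.80 + 5.14 = 11.94 Ω
I = V / R_total = 3.30 / 11.94 = 0.2764 A
P_R2 = I² × R2 = (0.2764)² × 5.14 = 0.3926 W

393 mW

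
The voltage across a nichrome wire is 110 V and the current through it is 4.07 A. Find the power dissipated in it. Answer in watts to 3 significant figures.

With V and I both given, power follows immediately from P = V I.
P = 110 V × 4.070 A = 447.7 W

448 W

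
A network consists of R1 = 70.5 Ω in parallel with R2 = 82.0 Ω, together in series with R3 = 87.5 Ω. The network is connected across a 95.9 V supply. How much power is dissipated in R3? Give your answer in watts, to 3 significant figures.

Collapse the R1‖R2 pair into one equivalent R_p; then R_p and R3 form a series string.
R_p = (70.5×82.0)/(70.5+82.0) = 37.91 Ω
R_total = R_p + 87.5 = 37.91 + 87.5 = 125.4 Ω
I = V / R_total = 95.9 / 125.4 = 0.7647 A
R3 is the series element, so its power is I²R.
P_R3 = (0.7647)² × 87.5 = 51.17 W

51.2 W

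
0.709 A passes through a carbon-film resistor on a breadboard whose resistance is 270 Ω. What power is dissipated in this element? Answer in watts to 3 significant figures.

136 W

Knowing I and R, the power is just I²R — no need to find V first.
P = (0.7090 A)² × 270 Ω = 135.7 W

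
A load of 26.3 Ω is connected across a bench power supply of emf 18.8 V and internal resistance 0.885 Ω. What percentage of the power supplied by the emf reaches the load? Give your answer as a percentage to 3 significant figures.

96.7 %

Efficiency is P_load / P_total. With a series r and R sharing the same I, P = I²R for each, so η = R/(R+r).
η = R / (R + r) = 26.3 / (26.3 + 0.885) = 0.9674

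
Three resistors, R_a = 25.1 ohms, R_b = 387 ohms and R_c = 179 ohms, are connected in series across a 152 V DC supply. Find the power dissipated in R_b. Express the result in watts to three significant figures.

25.6 W

Since the resistors are in series they all carry the loop current I = V/R_total; the power in any one is I²R.
R_total = 25.1 + 387 + 179 = 591.1 Ω
I = V / R_total = 152 / 591.1 = 0.2571 A
P_R_b = I² × R_b = (0.2571)² × 387 = 25.59 W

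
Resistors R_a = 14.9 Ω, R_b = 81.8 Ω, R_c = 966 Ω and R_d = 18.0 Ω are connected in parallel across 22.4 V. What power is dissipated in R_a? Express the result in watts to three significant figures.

33.7 W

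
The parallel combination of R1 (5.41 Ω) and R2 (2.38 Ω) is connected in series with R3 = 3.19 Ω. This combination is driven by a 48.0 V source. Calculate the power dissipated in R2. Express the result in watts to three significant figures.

Combine R1 and R2 into their parallel equivalent first, reducing the network to two series resistors.
R_p = (5.41×2.38)/(5.41+2.38) = 1.653 Ω
R_total = R_p + 3.19 = 1.653 + 3.19 = 4.843 Ω
I = V / R_total = 48.0 / 4.843 = 9.911 A
Voltage across the parallel pair: V_p = I × R_p = 9.911 × 1.653 = 16.38 V
R2 sits across V_p; its power is V_p²/R.
P_R2 = (16.38)² / 2.38 = 112.8 W

113 W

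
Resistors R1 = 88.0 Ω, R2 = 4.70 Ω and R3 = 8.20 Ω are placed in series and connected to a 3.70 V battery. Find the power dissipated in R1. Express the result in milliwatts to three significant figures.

The current is common to all series resistors; compute it, then apply P = I²R for the target.
R_total = 88.0 + 4.70 + 8.20 = 100.9 Ω
I = V / R_total = 3.70 / 100.9 = 0.03667 A
P_R1 = I² × R1 = (0.03667)² × 88.0 = 0.1183 W

118 mW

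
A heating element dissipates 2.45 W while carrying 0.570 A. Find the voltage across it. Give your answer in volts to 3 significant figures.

From P = V I = I²R = V²/R, with the two given quantities we get V = P / I.
V = 2.45 / 0.5700 = 4.298 V

4.30 V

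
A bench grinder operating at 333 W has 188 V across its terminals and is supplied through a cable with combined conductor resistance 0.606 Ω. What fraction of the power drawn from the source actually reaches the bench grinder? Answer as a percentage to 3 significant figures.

99.4 %

I = P / V = 333 / 188 = 1.771 A through the cable.
P_line = I² R_line = (1.771)² × 0.606 = 1.901 W
P_source = P_load + P_line = 333.0 + 1.901 = 334.9 W
η = P_load / P_source = 333.0 / 334.9 = 0.9943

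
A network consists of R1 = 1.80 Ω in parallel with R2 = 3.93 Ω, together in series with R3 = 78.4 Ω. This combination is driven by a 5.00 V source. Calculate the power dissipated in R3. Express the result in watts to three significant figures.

0.309 W

First find R_p for the parallel pair, then treat R_p + R3 as a series loop.
R_p = (1.80×3.93)/(1.80+3.93) = 1.235 Ω
R_total = R_p + 78.4 = 1.235 + 78.4 = 79.63 Ω
I = V / R_total = 5.00 / 79.63 = 0.06279 A
R3 carries the full series current, so P = I²R.
P_R3 = (0.06279)² × 78.4 = 0.3091 W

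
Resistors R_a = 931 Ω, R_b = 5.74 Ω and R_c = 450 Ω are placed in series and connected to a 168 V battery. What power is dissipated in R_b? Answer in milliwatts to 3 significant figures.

Series elements share the same current, so find I first, then use P = I²R.
R_total = 931 + 5.74 + 450 = 1387 Ω
I = V / R_total = 168 / 1387 = 0.1211 A
P_R_b = I² × R_b = (0.1211)² × 5.74 = 0.08424 W

84.2 mW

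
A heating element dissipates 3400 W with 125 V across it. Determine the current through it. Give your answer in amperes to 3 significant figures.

From P = V I = I²R = V²/R, with the two given quantities we get I = P / V.
I = 3400 / 125 = 27.20 A

27.2 A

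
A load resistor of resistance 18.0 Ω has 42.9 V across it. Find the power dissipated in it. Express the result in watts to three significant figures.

102 W

V and R are stated; P = V²/R avoids computing the current.
P = (42.9 V)² / 18.0 Ω = 102.2 W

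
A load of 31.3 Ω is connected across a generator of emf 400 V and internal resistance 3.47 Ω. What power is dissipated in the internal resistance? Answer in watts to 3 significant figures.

459 W

The source's internal resistance is just another series element carrying I; its dissipation is I²r.
I = ε / (r + R) = 400 / (3.47 + 31.3) = 11.50 A
P_int = I² r = (11.50)² × 3.47 = 459.2 W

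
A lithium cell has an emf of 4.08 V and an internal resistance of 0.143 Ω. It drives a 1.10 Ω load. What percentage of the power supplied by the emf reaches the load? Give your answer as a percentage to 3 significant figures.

88.5 %

Efficiency is P_load / P_total. With a series r and R sharing the same I, P = I²R for each, so η = R/(R+r).
η = R / (R + r) = 1.10 / (1.10 + 0.143) = 0.8850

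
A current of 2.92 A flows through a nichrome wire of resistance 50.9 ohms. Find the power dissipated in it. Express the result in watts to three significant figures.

The current through and the resistance of the element are both given; use P = I²R.
P = (2.920 A)² × 50.9 Ω = 434.0 W

434 W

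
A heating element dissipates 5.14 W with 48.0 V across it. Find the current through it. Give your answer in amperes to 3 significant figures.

Rearranging the power relation for the two known quantities gives I = P / V.
I = 5.14 / 48.0 = 0.1071 A

0.107 A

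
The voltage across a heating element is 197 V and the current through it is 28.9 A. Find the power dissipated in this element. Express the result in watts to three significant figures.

V and I are known directly — P = V I, no intermediate step needed.
P = 197 V × 28.90 A = 5693 W

5690 W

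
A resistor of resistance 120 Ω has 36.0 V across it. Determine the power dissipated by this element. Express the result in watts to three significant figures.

10.8 W

With V across and R both known, P = V²/R gives the dissipation directly.
P = (36.0 V)² / 120 Ω = 10.80 W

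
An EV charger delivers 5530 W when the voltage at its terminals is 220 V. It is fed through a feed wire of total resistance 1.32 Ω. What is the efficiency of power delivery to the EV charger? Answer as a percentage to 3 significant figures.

86.9 %

I = P / V = 5530 / 220 = 25.14 A through the feed wire.
P_line = I² R_line = (25.14)² × 1.32 = 834.0 W
P_source = P_load + P_line = 5530 + 834.0 = 6364 W
η = P_load / P_source = 5530 / 6364 = 0.8689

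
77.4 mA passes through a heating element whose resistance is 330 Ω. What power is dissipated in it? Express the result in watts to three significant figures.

Knowing I and R, the power is just I²R — no need to find V first.
P = (0.07740 A)² × 330 Ω = 1.977 W

1.98 W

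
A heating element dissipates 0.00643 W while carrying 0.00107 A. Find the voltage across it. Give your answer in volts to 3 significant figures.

Rearranging the power relation for the two known quantities gives V = P / I.
V = 0.00643 / 0.001070 = 6.009 V

6.01 V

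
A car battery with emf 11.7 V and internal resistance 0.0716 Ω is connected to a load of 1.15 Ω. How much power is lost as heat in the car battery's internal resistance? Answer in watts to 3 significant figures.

6.57 W

r is in series with the load, so it carries the full circuit current — the loss in it is I²r.
I = ε / (r + R) = 11.7 / (0.0716 + 1.15) = 9.578 A
P_int = I² r = (9.578)² × 0.0716 = 6.568 W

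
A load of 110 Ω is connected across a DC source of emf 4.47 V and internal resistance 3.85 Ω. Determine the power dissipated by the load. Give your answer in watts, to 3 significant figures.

0.170 W

Load and internal resistance form a series loop — compute the loop current, then the load power via I²R.
I = ε / (r + R) = 4.47 / (3.85 + 110) = 0.03926 A
P_load = I² R = (0.03926)² × 110 = 0.1696 W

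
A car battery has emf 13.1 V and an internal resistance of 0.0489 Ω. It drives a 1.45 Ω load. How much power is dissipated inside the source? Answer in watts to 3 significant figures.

3.74 W

The internal resistance carries the same current as the load; P_int = I²r.
I = ε / (r + R) = 13.1 / (0.0489 + 1.45) = 8.740 A
P_int = I² r = (8.740)² × 0.0489 = 3.735 W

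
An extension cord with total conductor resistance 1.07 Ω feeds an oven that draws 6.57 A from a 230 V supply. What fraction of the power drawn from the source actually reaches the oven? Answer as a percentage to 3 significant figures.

The extension cord carries the full 6.57 A.
P_line = I² R_line = (6.570)² × 1.07 = 46.19 W
P_source = V I = 230 × 6.570 = 1511 W; P_load = 1465 W
η = P_load / P_source = 1465 / 1511 = 0.9694

96.9 %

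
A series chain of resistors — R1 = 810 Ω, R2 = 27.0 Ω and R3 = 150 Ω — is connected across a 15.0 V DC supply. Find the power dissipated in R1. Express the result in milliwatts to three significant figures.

In a series string the same current flows through every resistor — find that current, then P = I²R for the one we want.
R_total = 810 + 27.0 + 150 = 987.0 Ω
I = V / R_total = 15.0 / 987.0 = 0.01520 A
P_R1 = I² × R1 = (0.01520)² × 810 = 0.1871 W

187 mW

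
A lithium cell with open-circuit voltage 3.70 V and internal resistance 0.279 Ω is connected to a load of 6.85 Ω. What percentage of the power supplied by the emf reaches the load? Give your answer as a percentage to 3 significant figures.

96.1 %

Efficiency is P_load / P_total. With a series r and R sharing the same I, P = I²R for each, so η = R/(R+r).
η = R / (R + r) = 6.85 / (6.85 + 0.279) = 0.9609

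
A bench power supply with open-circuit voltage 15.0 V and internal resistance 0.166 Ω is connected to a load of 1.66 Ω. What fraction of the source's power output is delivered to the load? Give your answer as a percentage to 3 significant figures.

90.9 %

η = P_load/(P_load+P_int) = I²R/(I²R+I²r) = R/(R+r) — the I² cancels for series elements.
η = R / (R + r) = 1.66 / (1.66 + 0.166) = 0.9091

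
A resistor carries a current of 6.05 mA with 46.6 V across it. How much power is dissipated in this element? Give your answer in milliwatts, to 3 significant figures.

282 mW

V and I are known directly — P = V I, no intermediate step needed.
P = 46.6 V × 0.006050 A = 0.2819 W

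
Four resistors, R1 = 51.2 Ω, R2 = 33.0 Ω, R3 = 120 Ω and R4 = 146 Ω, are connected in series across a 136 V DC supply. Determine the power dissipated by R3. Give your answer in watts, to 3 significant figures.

18.1 W

Since the resistors are in series they all carry the loop current I = V/R_total; the power in any one is I²R.
R_total = 51.2 + 33.0 + 120 + 146 = 350.2 Ω
I = V / R_total = 136 / 350.2 = 0.3883 A
P_R3 = I² × R3 = (0.3883)² × 120 = 18.10 W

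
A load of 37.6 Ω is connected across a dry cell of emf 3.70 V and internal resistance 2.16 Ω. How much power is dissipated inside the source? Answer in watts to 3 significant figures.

0.0187 W

The source's internal resistance is just another series element carrying I; its dissipation is I²r.
I = ε / (r + R) = 3.70 / (2.16 + 37.6) = 0.09306 A
P_int = I² r = (0.09306)² × 2.16 = 0.01871 W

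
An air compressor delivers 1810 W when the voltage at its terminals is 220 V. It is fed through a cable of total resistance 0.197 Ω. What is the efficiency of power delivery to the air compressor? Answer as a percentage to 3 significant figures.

99.3 %

I = P / V = 1810 / 220 = 8.227 A through the cable.
P_line = I² R_line = (8.227)² × 0.197 = 13.33 W
P_source = P_load + P_line = 1810 + 13.33 = 1823 W
η = P_load / P_source = 1810 / 1823 = 0.9927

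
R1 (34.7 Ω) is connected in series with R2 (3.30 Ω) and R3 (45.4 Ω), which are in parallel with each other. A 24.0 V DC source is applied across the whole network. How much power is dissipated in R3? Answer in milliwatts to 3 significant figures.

First combine the parallel branches into one equivalent R_p, then R1 + R_p is a series pair.
R_p = (3.30×45.4)/(3.30+45.4) = 3.076 Ω
R_total = 34.7 + 3.076 = 37.78 Ω
I = V / R_total = 24.0 / 37.78 = 0.6353 A
Voltage across the parallel pair: V_p = I × R_p = 0.6353 × 3.076 = 1.954 V
R3 sees V_p directly, so P = V_p² / R3.
P_R3 = (1.954)² / 45.4 = 0.08414 W

84.1 mW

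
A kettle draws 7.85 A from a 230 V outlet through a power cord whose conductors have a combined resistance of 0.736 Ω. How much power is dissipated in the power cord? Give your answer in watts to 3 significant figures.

45.4 W

The power cord and load are in series, so the same current flows in both; the loss is I²R_line.
The power cord carries the full 7.85 A.
P_line = I² R_line = (7.850)² × 0.736 = 45.35 W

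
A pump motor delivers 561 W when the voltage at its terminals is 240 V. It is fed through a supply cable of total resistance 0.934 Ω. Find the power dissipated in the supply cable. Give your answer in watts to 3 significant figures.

5.10 W

Line loss is just I²R for the cable — we know both I and R_line directly.
I = P / V = 561 / 240 = 2.337 A through the supply cable.
P_line = I² R_line = (2.337)² × 0.934 = 5.103 W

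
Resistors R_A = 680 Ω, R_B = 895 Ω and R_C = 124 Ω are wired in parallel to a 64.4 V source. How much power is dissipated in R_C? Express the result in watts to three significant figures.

33.4 W

The supply voltage appears across each parallel branch — just use P = V²/R_C.
P_R_C = V² / R_C = (64.4)² / 124 Ω = 33.45 W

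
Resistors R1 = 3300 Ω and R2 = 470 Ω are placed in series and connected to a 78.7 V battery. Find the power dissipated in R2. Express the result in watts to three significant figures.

Every series element carries the same I. Get I from the total resistance, then P = I² × R2.
R_total = 3300 + 470 = 3770 Ω
I = V / R_total = 78.7 / 3770 = 0.02088 A
P_R2 = I² × R2 = (0.02088)² × 470 = 0.2048 W

0.205 W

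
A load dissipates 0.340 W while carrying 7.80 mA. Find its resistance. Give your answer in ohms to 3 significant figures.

5590 Ω

Inverting the appropriate power form: R = P / I².
R = 0.340 / (0.007800)² = 5588 Ω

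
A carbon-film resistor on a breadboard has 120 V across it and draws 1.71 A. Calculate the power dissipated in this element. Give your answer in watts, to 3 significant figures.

205 W

With V and I both given, power follows immediately from P = V I.
P = 120 V × 1.710 A = 205.2 W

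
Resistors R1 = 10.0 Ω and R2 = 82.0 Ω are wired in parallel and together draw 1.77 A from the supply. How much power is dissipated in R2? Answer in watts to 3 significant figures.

3.04 W

Parallel branches share V, not I — compute V via R_eq, then use V²/R for the target branch.
1/R_eq = 1/10.0 + 1/82.0 ⇒ R_eq = 8.913 Ω
V = I_total × R_eq = 1.770 × 8.913 = 15.78 V
P_R2 = V² / R2 = (15.78)² / 82.0 = 3.035 W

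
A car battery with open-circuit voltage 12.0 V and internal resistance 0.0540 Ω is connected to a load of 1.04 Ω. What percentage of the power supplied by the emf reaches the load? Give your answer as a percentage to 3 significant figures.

95.1 %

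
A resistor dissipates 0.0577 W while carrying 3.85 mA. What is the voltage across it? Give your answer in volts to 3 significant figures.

15.0 V

Rearranging the power relation for the two known quantities gives V = P / I.
V = 0.0577 / 0.003850 = 14.99 V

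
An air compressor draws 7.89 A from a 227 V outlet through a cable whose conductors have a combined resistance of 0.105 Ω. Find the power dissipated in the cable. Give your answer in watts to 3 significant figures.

Only the current and the line resistance are needed for the I²R loss.
The cable carries the full 7.89 A.
P_line = I² R_line = (7.890)² × 0.105 = 6.536 W

6.54 W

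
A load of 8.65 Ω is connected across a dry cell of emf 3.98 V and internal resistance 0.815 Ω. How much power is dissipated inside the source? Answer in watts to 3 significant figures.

0.144 W

The internal resistance carries the same current as the load; P_int = I²r.
I = ε / (r + R) = 3.98 / (0.815 + 8.65) = 0.4205 A
P_int = I² r = (0.4205)² × 0.815 = 0.1441 W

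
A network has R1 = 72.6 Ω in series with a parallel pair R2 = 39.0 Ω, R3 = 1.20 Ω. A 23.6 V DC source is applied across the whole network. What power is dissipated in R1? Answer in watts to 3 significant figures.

7.43 W

Reduce the parallel pair to R_p first; the network is then a simple series string.
R_p = (39.0×1.20)/(39.0+1.20) = 1.164 Ω
R_total = 72.6 + 1.164 = 73.76 Ω
I = V / R_total = 23.6 / 73.76 = 0.3199 A
R1 carries the full series current, so P = I²R.
P_R1 = (0.3199)² × 72.6 = 7.431 W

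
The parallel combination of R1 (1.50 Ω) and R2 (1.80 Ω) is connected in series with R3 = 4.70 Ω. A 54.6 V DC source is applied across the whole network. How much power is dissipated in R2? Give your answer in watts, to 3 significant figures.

First find R_p for the parallel pair, then treat R_p + R3 as a series loop.
R_p = (1.50×1.80)/(1.50+1.80) = 0.8182 Ω
R_total = R_p + 4.70 = 0.8182 + 4.70 = 5.518 Ω
I = V / R_total = 54.6 / 5.518 = 9.895 A
Voltage across the parallel pair: V_p = I × R_p = 9.895 × 0.8182 = 8.096 V
R2 sits across V_p; its power is V_p²/R.
P_R2 = (8.096)² / 1.80 = 36.41 W

36.4 W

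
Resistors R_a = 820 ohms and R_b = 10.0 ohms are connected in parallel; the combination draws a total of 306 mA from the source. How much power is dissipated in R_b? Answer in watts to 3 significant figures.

Only the total current is stated, so first find the parallel equivalent to get the voltage across the combination.
1/R_eq = 1/820 + 1/10.0 ⇒ R_eq = 9.880 Ω
V = I_total × R_eq = 0.3060 × 9.880 = 3.023 V
P_R_b = V² / R_b = (3.023)² / 10.0 = 0.9139 W

0.914 W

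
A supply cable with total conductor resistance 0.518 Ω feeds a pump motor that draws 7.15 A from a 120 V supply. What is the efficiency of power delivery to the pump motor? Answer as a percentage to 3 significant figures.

96.9 %

The supply cable carries the full 7.15 A.
P_line = I² R_line = (7.150)² × 0.518 = 26.48 W
P_source = V I = 120 × 7.150 = 858.0 W; P_load = 831.5 W
η = P_load / P_source = 831.5 / 858.0 = 0.9691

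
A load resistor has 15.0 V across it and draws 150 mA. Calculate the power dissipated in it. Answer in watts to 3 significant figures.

2.25 W

Since both terminal voltage and current are stated, P = V I gives the power in one step.
P = 15.0 V × 0.1500 A = 2.250 W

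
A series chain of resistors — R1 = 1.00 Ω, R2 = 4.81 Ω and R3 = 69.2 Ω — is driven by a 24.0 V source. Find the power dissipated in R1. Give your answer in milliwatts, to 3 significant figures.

Series elements share the same current, so find I first, then use P = I²R.
R_total = 1.00 + 4.81 + 69.2 = 75.01 Ω
I = V / R_total = 24.0 / 75.01 = 0.3200 A
P_R1 = I² × R1 = (0.3200)² × 1.00 = 0.1024 W

102 mW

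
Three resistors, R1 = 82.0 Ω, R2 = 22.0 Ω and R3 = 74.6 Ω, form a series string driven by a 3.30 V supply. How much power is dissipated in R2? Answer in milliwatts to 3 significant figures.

Series elements share the same current, so find I first, then use P = I²R.
R_total = 82.0 + 22.0 + 74.6 = 178.6 Ω
I = V / R_total = 3.30 / 178.6 = 0.01848 A
P_R2 = I² × R2 = (0.01848)² × 22.0 = 0.007511 W

7.51 mW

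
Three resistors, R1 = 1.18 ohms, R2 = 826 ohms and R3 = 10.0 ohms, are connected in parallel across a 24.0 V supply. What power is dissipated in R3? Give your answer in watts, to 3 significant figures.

57.6 W

Parallel branches share the same voltage; P = V²/R gives the branch power in one step.
P_R3 = V² / R3 = (24.0)² / 10.0 Ω = 57.60 W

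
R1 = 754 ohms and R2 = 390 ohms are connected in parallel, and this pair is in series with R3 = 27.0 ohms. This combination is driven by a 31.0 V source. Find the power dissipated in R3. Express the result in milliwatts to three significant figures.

322 mW

Combine R1 and R2 into their parallel equivalent first, reducing the network to two series resistors.
R_p = (754×390)/(754+390) = 257.0 Ω
R_total = R_p + 27.0 = 257.0 + 27.0 = 284.0 Ω
I = V / R_total = 31.0 / 284.0 = 0.1091 A
R3 is the series element, so its power is I²R.
P_R3 = (0.1091)² × 27.0 = 0.3216 W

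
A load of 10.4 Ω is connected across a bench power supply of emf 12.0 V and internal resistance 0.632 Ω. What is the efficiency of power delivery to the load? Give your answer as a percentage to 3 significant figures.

Both r and R carry the same current, so the power split is just the resistance split: η = R/(R+r).
η = R / (R + r) = 10.4 / (10.4 + 0.632) = 0.9427

94.3 %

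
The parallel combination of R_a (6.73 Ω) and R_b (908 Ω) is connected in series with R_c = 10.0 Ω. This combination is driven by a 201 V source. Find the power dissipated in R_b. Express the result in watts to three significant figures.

Combine R_a and R_b into their parallel equivalent first, reducing the network to two series resistors.
R_p = (6.73×908)/(6.73+908) = 6.680 Ω
R_total = R_p + 10.0 = 6.680 + 10.0 = 16.68 Ω
I = V / R_total = 201 / 16.68 = 12.05 A
Voltage across the parallel pair: V_p = I × R_p = 12.05 × 6.680 = 80.50 V
R_b sits across V_p; its power is V_p²/R.
P_R_b = (80.50)² / 908 = 7.137 W

7.14 W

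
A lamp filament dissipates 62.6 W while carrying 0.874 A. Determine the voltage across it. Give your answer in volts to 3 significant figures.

The two known quantities fix the third via V = P / I.
V = 62.6 / 0.8740 = 71.62 V

71.6 V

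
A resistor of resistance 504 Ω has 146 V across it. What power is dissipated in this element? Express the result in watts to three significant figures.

Voltage and resistance are given, so P = V²/R is the one-step route.
P = (146 V)² / 504 Ω = 42.29 W

42.3 W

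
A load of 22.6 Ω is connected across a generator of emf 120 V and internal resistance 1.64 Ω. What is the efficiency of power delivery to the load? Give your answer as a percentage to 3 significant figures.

93.2 %

The source delivers εI, of which I²R reaches the load and I²r is lost; since I is common, η = R/(R+r).
η = R / (R + r) = 22.6 / (22.6 + 1.64) = 0.9323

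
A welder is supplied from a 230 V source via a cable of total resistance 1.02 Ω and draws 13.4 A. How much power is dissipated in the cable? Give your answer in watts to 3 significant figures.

183 W

Only the current and the line resistance are needed for the I²R loss.
The cable carries the full 13.4 A.
P_line = I² R_line = (13.40)² × 1.02 = 183.2 W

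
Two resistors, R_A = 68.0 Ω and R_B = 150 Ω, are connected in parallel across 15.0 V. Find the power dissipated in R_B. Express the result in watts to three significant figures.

Every branch has 15.0 V across it, so for R_B the power is simply V²/R.
P_R_B = V² / R_B = (15.0)² / 150 Ω = 1.500 W

1.50 W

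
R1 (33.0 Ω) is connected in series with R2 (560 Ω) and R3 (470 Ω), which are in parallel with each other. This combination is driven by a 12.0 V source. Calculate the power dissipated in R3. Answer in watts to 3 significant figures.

Collapse R2‖R3 to a single equivalent, reducing the network to two series elements.
R_p = (560×470)/(560+470) = 255.5 Ω
R_total = 33.0 + 255.5 = 288.5 Ω
I = V / R_total = 12.0 / 288.5 = 0.04159 A
Voltage across the parallel pair: V_p = I × R_p = 0.04159 × 255.5 = 10.63 V
With V_p across R3, its power is V_p²/R3.
P_R3 = (10.63)² / 470 = 0.2403 W

0.240 W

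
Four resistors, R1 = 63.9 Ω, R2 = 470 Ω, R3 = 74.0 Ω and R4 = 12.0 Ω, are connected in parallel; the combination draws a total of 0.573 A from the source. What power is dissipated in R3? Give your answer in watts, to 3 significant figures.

The branches share the same voltage, but only the total current is given — find V from the equivalent resistance first.
1/R_eq = 1/63.9 + 1/470 + 1/74.0 + 1/12.0 ⇒ R_eq = 8.724 Ω
V = I_total × R_eq = 0.5730 × 8.724 = 4.999 V
P_R3 = V² / R3 = (4.999)² / 74.0 = 0.3377 W

0.338 W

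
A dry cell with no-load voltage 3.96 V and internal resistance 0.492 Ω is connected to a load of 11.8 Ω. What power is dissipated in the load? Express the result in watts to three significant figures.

Load and internal resistance form a series loop — compute the loop current, then the load power via I²R.
I = ε / (r + R) = 3.96 / (0.492 + 11.8) = 0.3222 A
P_load = I² R = (0.3222)² × 11.8 = 1.225 W

1.22 W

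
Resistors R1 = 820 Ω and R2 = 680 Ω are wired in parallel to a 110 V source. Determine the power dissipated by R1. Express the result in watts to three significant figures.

14.8 W

The supply voltage appears across each parallel branch — just use P = V²/R1.
P_R1 = V² / R1 = (110)² / 820 Ω = 14.76 W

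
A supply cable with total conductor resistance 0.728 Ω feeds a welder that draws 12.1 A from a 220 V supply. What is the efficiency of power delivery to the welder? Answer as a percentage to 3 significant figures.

The supply cable carries the full 12.1 A.
P_line = I² R_line = (12.10)² × 0.728 = 106.6 W
P_source = V I = 220 × 12.10 = 2662 W; P_load = 2555 W
η = P_load / P_source = 2555 / 2662 = 0.9600

96.0 %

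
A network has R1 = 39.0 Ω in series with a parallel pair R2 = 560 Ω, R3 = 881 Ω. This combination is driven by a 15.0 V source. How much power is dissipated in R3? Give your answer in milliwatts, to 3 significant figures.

206 mW

First combine the parallel branches into one equivalent R_p, then R1 + R_p is a series pair.
R_p = (560×881)/(560+881) = 342.4 Ω
R_total = 39.0 + 342.4 = 381.4 Ω
I = V / R_total = 15.0 / 381.4 = 0.03933 A
Voltage across the parallel pair: V_p = I × R_p = 0.03933 × 342.4 = 13.47 V
R3 sees V_p directly, so P = V_p² / R3.
P_R3 = (13.47)² / 881 = 0.2058 W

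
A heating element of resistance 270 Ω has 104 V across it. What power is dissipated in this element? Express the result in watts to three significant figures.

V and R are stated; P = V²/R avoids computing the current.
P = (104 V)² / 270 Ω = 40.06 W

40.1 W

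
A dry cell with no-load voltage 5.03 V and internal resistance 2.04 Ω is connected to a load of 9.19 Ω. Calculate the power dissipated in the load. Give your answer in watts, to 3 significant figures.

Load and internal resistance form a series loop — compute the loop current, then the load power via I²R.
I = ε / (r + R) = 5.03 / (2.04 + 9.19) = 0.4479 A
P_load = I² R = (0.4479)² × 9.19 = 1.844 W

1.84 W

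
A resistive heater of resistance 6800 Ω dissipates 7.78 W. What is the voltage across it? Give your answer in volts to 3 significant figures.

Inverting the appropriate power form: V = √(P R).
V = √(7.78 × 6800) = 230.0 V

230 V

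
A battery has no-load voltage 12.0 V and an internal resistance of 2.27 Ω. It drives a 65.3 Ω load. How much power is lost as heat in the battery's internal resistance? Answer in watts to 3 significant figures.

The internal resistance carries the same current as the load; P_int = I²r.
I = ε / (r + R) = 12.0 / (2.27 + 65.3) = 0.1776 A
P_int = I² r = (0.1776)² × 2.27 = 0.07159 W

0.0716 W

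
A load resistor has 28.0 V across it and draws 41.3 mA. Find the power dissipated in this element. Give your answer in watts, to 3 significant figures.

Since both terminal voltage and current are stated, P = V I gives the power in one step.
P = 28.0 V × 0.04130 A = 1.156 W

1.16 W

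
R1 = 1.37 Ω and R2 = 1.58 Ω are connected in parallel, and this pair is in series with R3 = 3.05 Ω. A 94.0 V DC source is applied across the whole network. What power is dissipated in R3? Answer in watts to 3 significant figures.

Combine R1 and R2 into their parallel equivalent first, reducing the network to two series resistors.
R_p = (1.37×1.58)/(1.37+1.58) = 0.7338 Ω
R_total = R_p + 3.05 = 0.7338 + 3.05 = 3.784 Ω
I = V / R_total = 94.0 / 3.784 = 24.84 A
R3 is the series element, so its power is I²R.
P_R3 = (24.84)² × 3.05 = 1882 W

1880 W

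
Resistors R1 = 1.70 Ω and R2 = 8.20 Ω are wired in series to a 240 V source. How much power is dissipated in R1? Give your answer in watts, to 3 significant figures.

Every series element carries the same I. Get I from the total resistance, then P = I² × R1.
R_total = 1.70 + 8.20 = 9.900 Ω
I = V / R_total = 240 / 9.900 = 24.24 A
P_R1 = I² × R1 = (24.24)² × 1.70 = 999.1 W

999 W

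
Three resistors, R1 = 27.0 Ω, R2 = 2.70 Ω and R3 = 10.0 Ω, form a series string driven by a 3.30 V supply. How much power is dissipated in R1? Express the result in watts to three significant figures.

0.187 W

Series elements share the same current, so find I first, then use P = I²R.
R_total = 27.0 + 2.70 + 10.0 = 39.70 Ω
I = V / R_total = 3.30 / 39.70 = 0.08312 A
P_R1 = I² × R1 = (0.08312)² × 27.0 = 0.1866 W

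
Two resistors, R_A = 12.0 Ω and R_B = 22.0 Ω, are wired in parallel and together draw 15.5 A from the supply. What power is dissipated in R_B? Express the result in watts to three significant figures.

658 W

The branches share the same voltage, but only the total current is given — find V from the equivalent resistance first.
1/R_eq = 1/12.0 + 1/22.0 ⇒ R_eq = 7.765 Ω
V = I_total × R_eq = 15.50 × 7.765 = 120.4 V
P_R_B = V² / R_B = (120.4)² / 22.0 = 658.4 W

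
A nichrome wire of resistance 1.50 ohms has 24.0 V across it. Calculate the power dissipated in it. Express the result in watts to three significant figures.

With V across and R both known, P = V²/R gives the dissipation directly.
P = (24.0 V)² / 1.50 Ω = 384.0 W

384 W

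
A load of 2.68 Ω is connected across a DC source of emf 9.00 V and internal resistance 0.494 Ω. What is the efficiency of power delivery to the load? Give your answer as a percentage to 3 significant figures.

84.4 %

Both r and R carry the same current, so the power split is just the resistance split: η = R/(R+r).
η = R / (R + r) = 2.68 / (2.68 + 0.494) = 0.8444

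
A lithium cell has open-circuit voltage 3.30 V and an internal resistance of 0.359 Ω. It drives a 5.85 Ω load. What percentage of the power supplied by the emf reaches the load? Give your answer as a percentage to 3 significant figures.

Both r and R carry the same current, so the power split is just the resistance split: η = R/(R+r).
η = R / (R + r) = 5.85 / (5.85 + 0.359) = 0.9422

94.2 %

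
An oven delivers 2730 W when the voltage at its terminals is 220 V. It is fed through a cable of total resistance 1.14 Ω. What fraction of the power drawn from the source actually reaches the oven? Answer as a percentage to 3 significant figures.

I = P / V = 2730 / 220 = 12.41 A through the cable.
P_line = I² R_line = (12.41)² × 1.14 = 175.5 W
P_source = P_load + P_line = 2730 + 175.5 = 2906 W
η = P_load / P_source = 2730 / 2906 = 0.9396

94.0 %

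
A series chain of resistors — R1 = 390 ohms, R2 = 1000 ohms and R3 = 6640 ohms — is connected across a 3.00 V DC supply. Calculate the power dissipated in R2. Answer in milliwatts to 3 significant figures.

0.140 mW

Series elements share the same current, so find I first, then use P = I²R.
R_total = 390 + 1000 + 6640 = 8030 Ω
I = V / R_total = 3.00 / 8030 = 0.0003736 A
P_R2 = I² × R2 = (0.0003736)² × 1000 = 0.0001396 W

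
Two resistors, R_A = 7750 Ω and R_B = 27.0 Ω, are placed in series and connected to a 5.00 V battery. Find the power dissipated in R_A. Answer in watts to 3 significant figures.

0.00320 W

In a series string the same current flows through every resistor — find that current, then P = I²R for the one we want.
R_total = 7750 + 27.0 = 7777 Ω
I = V / R_total = 5.00 / 7777 = 0.0006429 A
P_R_A = I² × R_A = (0.0006429)² × 7750 = 0.003203 W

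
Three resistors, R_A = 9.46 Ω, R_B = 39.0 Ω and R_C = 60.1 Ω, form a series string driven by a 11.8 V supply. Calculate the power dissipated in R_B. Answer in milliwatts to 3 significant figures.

Since the resistors are in series they all carry the loop current I = V/R_total; the power in any one is I²R.
R_total = 9.46 + 39.0 + 60.1 = 108.6 Ω
I = V / R_total = 11.8 / 108.6 = 0.1087 A
P_R_B = I² × R_B = (0.1087)² × 39.0 = 0.4608 W

461 mW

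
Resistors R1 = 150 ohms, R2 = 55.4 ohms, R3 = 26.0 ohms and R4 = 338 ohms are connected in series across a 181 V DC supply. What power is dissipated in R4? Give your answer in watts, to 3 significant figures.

34.2 W

Series elements share the same current, so find I first, then use P = I²R.
R_total = 150 + 55.4 + 26.0 + 338 = 569.4 Ω
I = V / R_total = 181 / 569.4 = 0.3179 A
P_R4 = I² × R4 = (0.3179)² × 338 = 34.15 W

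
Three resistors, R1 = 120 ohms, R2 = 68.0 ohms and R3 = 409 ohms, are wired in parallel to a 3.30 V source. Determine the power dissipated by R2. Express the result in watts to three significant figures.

Parallel branches share the same voltage; P = V²/R gives the branch power in one step.
P_R2 = V² / R2 = (3.30)² / 68.0 Ω = 0.1601 W

0.160 W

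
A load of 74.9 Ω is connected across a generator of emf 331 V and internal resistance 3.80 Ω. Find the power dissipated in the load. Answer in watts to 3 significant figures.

1320 W

Load and internal resistance form a series loop — compute the loop current, then the load power via I²R.
I = ε / (r + R) = 331 / (3.80 + 74.9) = 4.206 A
P_load = I² R = (4.206)² × 74.9 = 1325 W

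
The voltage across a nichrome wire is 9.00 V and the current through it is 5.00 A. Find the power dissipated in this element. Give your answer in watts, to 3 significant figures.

45.0 W

V and I are known directly — P = V I, no intermediate step needed.
P = 9.00 V × 5.000 A = 45.00 W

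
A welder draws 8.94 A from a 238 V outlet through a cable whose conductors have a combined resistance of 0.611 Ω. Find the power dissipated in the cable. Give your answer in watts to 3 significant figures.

Line loss is just I²R for the cable — we know both I and R_line directly.
The cable carries the full 8.94 A.
P_line = I² R_line = (8.940)² × 0.611 = 48.83 W

48.8 W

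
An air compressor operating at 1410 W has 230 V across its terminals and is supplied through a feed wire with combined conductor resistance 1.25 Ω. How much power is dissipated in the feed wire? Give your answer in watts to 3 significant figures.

47.0 W

Line loss is just I²R for the cable — we know both I and R_line directly.
I = P / V = 1410 / 230 = 6.130 A through the feed wire.
P_line = I² R_line = (6.130)² × 1.25 = 46.98 W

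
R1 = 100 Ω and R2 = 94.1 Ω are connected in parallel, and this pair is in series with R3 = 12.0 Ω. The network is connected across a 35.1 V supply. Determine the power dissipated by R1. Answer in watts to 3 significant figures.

Reduce the parallel combination to a single R_p; the circuit then becomes R_p in series with the remaining resistor.
R_p = (100×94.1)/(100+94.1) = 48.48 Ω
R_total = R_p + 12.0 = 48.48 + 12.0 = 60.48 Ω
I = V / R_total = 35.1 / 60.48 = 0.5804 A
Voltage across the parallel pair: V_p = I × R_p = 0.5804 × 48.48 = 28.14 V
Use P = V²/R for R1 with V = V_p.
P_R1 = (28.14)² / 100 = 7.916 W

7.92 W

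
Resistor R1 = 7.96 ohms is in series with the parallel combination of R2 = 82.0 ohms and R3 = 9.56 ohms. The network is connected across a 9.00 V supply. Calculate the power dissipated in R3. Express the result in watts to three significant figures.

Replace R2 and R3 with their parallel equivalent so the circuit becomes R1 in series with R_p.
R_p = (82.0×9.56)/(82.0+9.56) = 8.562 Ω
R_total = 7.96 + 8.562 = 16.52 Ω
I = V / R_total = 9.00 / 16.52 = 0.5447 A
Voltage across the parallel pair: V_p = I × R_p = 0.5447 × 8.562 = 4.664 V
With V_p across R3, its power is V_p²/R3.
P_R3 = (4.664)² / 9.56 = 2.275 W

2.28 W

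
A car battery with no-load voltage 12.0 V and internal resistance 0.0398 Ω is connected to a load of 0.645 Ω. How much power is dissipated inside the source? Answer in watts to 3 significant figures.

r is in series with the load, so it carries the full circuit current — the loss in it is I²r.
I = ε / (r + R) = 12.0 / (0.0398 + 0.645) = 17.52 A
P_int = I² r = (17.52)² × 0.0398 = 12.22 W

12.2 W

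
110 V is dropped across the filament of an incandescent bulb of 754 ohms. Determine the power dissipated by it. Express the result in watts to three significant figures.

Voltage and resistance are given, so P = V²/R is the one-step route.
P = (110 V)² / 754 Ω = 16.05 W

16.0 W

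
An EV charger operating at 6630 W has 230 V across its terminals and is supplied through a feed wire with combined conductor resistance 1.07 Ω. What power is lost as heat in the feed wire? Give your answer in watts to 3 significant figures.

The feed wire and load are in series, so the same current flows in both; the loss is I²R_line.
I = P / V = 6630 / 230 = 28.83 A through the feed wire.
P_line = I² R_line = (28.83)² × 1.07 = 889.1 W

889 W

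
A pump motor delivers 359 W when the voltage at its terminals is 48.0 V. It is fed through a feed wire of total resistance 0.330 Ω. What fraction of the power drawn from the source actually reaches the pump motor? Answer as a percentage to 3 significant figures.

I = P / V = 359 / 48.0 = 7.479 A through the feed wire.
P_line = I² R_line = (7.479)² × 0.330 = 18.46 W
P_source = P_load + P_line = 359.0 + 18.46 = 377.5 W
η = P_load / P_source = 359.0 / 377.5 = 0.9511

95.1 %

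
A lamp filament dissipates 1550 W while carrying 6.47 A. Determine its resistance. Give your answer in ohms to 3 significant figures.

Inverting the appropriate power form: R = P / I².
R = 1550 / (6.470)² = 37.03 Ω

37.0 Ω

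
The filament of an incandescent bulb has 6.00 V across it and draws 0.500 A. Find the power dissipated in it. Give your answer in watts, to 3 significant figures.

With V and I both given, power follows immediately from P = V I.
P = 6.00 V × 0.5000 A = 3.000 W

3.00 W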